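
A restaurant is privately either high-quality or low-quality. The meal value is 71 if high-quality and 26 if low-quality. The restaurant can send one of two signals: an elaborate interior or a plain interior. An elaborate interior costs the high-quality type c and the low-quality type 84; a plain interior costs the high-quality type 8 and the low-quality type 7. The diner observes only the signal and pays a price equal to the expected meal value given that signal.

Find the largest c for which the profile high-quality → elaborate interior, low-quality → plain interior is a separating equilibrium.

53

Under separation: elaborate interior → high-quality (pays 71); plain interior → low-quality (pays 26).
Low-quality: 26 − 7 = 19 ≥ 71 − 84 = -13. Holds regardless of c. ✓
High-quality: 71 − c ≥ 26 − 8, so c ≤ 71 − 18 = 53.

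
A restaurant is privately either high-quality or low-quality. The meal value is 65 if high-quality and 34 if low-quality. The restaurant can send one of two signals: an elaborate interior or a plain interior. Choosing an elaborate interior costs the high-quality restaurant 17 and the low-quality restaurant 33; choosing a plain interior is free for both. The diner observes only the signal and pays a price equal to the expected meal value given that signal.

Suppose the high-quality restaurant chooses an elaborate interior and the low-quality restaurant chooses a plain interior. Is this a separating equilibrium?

If types separate, elaborate interior earns payment 65 and plain interior earns 34.
High-quality: elaborate interior gives 65 − 17 = 48; plain interior gives 34 − 0 = 34. No deviation. ✓
Low-quality: plain interior gives 34 − 0 = 34; elaborate interior gives 65 − 33 = 32. No deviation. ✓
Neither type gains from mimicking the other.

Yes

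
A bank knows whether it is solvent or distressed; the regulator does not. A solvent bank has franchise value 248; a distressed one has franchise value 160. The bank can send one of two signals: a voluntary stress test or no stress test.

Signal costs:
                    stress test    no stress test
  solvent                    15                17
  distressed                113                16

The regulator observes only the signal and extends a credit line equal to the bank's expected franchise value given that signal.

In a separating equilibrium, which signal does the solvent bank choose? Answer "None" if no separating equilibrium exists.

Try solvent → stress test, distressed → no stress test:
  If types separate, stress test earns payment 248 and no stress test earns 160.
  Solvent: stress test gives 248 − 15 = 233; no stress test gives 160 − 17 = 143. No deviation. ✓
  Distressed: no stress test gives 160 − 16 = 144; stress test gives 248 − 113 = 135. No deviation. ✓
Both hold — the solvent type sends stress test.

stress test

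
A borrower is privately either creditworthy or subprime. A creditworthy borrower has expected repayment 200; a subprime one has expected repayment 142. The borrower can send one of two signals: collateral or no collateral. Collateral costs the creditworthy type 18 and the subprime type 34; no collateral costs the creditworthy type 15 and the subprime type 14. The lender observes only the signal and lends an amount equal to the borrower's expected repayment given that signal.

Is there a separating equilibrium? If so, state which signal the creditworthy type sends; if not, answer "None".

Try creditworthy → collateral, subprime → no collateral:
  If types separate, collateral earns payment 200 and no collateral earns 142.
  Creditworthy: collateral gives 200 − 18 = 182; no collateral gives 142 − 15 = 127. No deviation. ✓
  Subprime: no collateral gives 142 − 14 = 128; collateral gives 200 − 34 = 166. Would deviate. ✗
Try creditworthy → no collateral, subprime → collateral:
  If types separate, no collateral earns payment 200 and collateral earns 142.
  Creditworthy: no collateral gives 200 − 15 = 185; collateral gives 142 − 18 = 124. No deviation. ✓
  Subprime: collateral gives 142 − 34 = 108; no collateral gives 200 − 14 = 186. Would deviate. ✗
Neither assignment is incentive-compatible.

None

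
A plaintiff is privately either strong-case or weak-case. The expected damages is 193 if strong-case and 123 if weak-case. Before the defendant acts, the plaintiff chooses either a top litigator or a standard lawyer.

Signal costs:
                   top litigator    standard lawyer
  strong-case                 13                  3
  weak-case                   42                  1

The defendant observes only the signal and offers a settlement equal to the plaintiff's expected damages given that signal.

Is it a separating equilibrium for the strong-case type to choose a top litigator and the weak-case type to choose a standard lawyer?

No

If types separate, top litigator earns payment 193 and standard lawyer earns 123.
Strong-case: top litigator gives 193 − 13 = 180; standard lawyer gives 123 − 3 = 120. No deviation. ✓
Weak-case: standard lawyer gives 123 − 1 = 122; top litigator gives 193 − 42 = 151. Would deviate. ✗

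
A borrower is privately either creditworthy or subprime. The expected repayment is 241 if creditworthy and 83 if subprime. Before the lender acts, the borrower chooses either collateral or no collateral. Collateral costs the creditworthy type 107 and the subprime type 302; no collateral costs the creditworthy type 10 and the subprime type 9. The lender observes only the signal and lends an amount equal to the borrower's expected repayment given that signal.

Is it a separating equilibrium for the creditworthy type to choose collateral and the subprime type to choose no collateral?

Yes

If types separate, collateral earns payment 241 and no collateral earns 83.
Creditworthy: collateral gives 241 − 107 = 134; no collateral gives 83 − 10 = 73. No deviation. ✓
Subprime: no collateral gives 83 − 9 = 74; collateral gives 241 − 302 = -61. No deviation. ✓
Neither type gains from mimicking the other.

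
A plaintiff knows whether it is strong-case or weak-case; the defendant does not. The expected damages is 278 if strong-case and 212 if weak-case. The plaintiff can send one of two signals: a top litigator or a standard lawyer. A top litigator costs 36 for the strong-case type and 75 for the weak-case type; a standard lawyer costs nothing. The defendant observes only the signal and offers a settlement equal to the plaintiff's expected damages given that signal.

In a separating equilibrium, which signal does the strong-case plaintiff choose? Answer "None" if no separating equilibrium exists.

Try strong-case → top litigator, weak-case → standard lawyer:
  Under separation the defendant infers type exactly: top litigator → strong-case (pays 278), standard lawyer → weak-case (pays 212).
  Strong-case: top litigator gives 278 − 36 = 242; standard lawyer gives 212 − 0 = 212. No deviation. ✓
  Weak-case: standard lawyer gives 212 − 0 = 212; top litigator gives 278 − 75 = 203. No deviation. ✓
Both hold — the strong-case type sends top litigator.

top litigator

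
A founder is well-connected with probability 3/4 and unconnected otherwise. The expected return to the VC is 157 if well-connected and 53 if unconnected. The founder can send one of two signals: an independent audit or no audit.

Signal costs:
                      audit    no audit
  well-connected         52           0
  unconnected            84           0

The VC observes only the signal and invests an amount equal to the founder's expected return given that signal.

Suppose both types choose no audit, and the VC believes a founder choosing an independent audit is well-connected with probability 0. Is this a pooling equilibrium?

Yes

At the pooled signal (no audit) the VC holds the prior 3/4 and pays 3/4·157 + 1/4·53 = 131. Off-path (audit) belief 0 gives 0·157 + 1·53 = 53.
Well-connected: no audit gives 131 − 0 = 131; audit gives 53 − 52 = 1. Stays. ✓
Unconnected: no audit gives 131 − 0 = 131; audit gives 53 − 84 = -31. Stays. ✓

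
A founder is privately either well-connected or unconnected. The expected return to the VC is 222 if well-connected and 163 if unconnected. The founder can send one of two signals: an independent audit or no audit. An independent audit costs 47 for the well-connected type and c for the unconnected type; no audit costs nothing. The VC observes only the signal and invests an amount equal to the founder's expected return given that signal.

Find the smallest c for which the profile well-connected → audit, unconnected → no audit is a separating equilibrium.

Under separation: audit → well-connected (pays 222); no audit → unconnected (pays 163).
Well-connected: 222 − 47 = 175 ≥ 163 − 0 = 163. Holds regardless of c. ✓
Unconnected: 163 − 0 ≥ 222 − c, so c ≥ 222 − 163 = 59.

59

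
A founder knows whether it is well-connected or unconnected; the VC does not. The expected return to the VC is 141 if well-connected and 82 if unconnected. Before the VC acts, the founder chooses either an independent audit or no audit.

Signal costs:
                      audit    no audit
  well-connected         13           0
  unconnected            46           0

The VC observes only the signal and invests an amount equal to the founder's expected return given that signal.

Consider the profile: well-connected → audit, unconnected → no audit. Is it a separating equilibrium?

No

Under separation the VC infers type exactly: audit → well-connected (pays 141), no audit → unconnected (pays 82).
Well-connected: audit gives 141 − 13 = 128; no audit gives 82 − 0 = 82. No deviation. ✓
Unconnected: no audit gives 82 − 0 = 82; audit gives 141 − 46 = 95. Would deviate. ✗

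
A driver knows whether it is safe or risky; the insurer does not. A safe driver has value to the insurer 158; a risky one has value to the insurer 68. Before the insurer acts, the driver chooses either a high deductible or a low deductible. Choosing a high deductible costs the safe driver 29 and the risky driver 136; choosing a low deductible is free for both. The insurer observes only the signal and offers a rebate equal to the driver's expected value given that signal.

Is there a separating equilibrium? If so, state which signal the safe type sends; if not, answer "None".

high deductible

Try safe → high deductible, risky → low deductible:
  Under separation the insurer infers type exactly: high deductible → safe (pays 158), low deductible → risky (pays 68).
  Safe: high deductible gives 158 − 29 = 129; low deductible gives 68 − 0 = 68. No deviation. ✓
  Risky: low deductible gives 68 − 0 = 68; high deductible gives 158 − 136 = 22. No deviation. ✓
Both hold — the safe type sends high deductible.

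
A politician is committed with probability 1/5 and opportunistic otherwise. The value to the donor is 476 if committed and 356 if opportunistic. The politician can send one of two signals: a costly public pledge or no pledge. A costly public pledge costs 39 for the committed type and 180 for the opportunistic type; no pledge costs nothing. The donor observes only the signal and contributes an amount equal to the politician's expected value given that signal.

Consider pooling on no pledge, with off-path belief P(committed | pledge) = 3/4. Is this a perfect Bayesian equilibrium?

On the equilibrium path (no pledge) the donor holds the prior 1/5 and pays 1/5·476 + 4/5·356 = 380. Off-path (pledge) belief 3/4 gives 3/4·476 + 1/4·356 = 446.
Committed: no pledge gives 380 − 0 = 380; pledge gives 446 − 39 = 407. Deviates. ✗
Opportunistic: no pledge gives 380 − 0 = 380; pledge gives 446 − 180 = 266. Stays. ✓

No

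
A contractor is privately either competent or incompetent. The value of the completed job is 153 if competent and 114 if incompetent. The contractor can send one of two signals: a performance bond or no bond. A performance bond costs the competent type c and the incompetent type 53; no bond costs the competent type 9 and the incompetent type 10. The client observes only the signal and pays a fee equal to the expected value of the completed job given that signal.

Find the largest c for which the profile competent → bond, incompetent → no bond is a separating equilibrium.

Under separation: bond → competent (pays 153); no bond → incompetent (pays 114).
Incompetent: 114 − 10 = 104 ≥ 153 − 53 = 100. Holds regardless of c. ✓
Competent: 153 − c ≥ 114 − 9, so c ≤ 153 − 105 = 48.

48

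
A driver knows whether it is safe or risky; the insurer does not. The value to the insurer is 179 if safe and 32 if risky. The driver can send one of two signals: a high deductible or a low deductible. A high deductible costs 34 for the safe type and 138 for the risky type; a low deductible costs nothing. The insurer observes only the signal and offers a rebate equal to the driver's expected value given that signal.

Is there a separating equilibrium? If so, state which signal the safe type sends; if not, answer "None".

Try safe → high deductible, risky → low deductible:
  Under separation the insurer infers type exactly: high deductible → safe (pays 179), low deductible → risky (pays 32).
  Safe: high deductible gives 179 − 34 = 145; low deductible gives 32 − 0 = 32. No deviation. ✓
  Risky: low deductible gives 32 − 0 = 32; high deductible gives 179 − 138 = 41. Would deviate. ✗
Try safe → low deductible, risky → high deductible:
  Under separation the insurer infers type exactly: low deductible → safe (pays 179), high deductible → risky (pays 32).
  Safe: low deductible gives 179 − 0 = 179; high deductible gives 32 − 34 = -2. No deviation. ✓
  Risky: high deductible gives 32 − 138 = -106; low deductible gives 179 − 0 = 179. Would deviate. ✗
Neither assignment is incentive-compatible.

None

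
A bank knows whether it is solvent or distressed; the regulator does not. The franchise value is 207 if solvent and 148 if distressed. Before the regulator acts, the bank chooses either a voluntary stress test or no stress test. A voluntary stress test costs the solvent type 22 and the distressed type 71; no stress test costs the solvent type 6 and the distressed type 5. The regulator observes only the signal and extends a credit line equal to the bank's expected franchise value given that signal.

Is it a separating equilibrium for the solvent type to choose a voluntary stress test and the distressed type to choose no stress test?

Under separation the regulator infers type exactly: stress test → solvent (pays 207), no stress test → distressed (pays 148).
Solvent: stress test gives 207 − 22 = 185; no stress test gives 148 − 6 = 142. No deviation. ✓
Distressed: no stress test gives 148 − 5 = 143; stress test gives 207 − 71 = 136. No deviation. ✓
Both incentive constraints hold.

Yes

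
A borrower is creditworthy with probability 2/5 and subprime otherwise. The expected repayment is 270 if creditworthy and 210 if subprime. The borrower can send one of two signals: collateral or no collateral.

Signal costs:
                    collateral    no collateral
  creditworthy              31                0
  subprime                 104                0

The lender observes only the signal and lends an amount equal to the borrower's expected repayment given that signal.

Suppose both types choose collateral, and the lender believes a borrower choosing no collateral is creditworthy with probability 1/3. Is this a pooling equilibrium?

No

On the equilibrium path (collateral) the lender holds the prior 2/5 and pays 2/5·270 + 3/5·210 = 234. Off-path (no collateral) belief 1/3 gives 1/3·270 + 2/3·210 = 230.
Creditworthy: collateral gives 234 − 31 = 203; no collateral gives 230 − 0 = 230. Deviates. ✗
Subprime: collateral gives 234 − 104 = 130; no collateral gives 230 − 0 = 230. Deviates. ✗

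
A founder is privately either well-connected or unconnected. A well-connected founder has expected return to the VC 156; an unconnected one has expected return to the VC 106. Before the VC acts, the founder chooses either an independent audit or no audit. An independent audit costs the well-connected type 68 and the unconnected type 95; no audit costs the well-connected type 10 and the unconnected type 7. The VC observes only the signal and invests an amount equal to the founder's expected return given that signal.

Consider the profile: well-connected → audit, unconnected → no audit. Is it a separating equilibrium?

No

Under separation the VC infers type exactly: audit → well-connected (pays 156), no audit → unconnected (pays 106).
Well-connected: audit gives 156 − 68 = 88; no audit gives 106 − 10 = 96. Would deviate. ✗
Unconnected: no audit gives 106 − 7 = 99; audit gives 156 − 95 = 61. No deviation. ✓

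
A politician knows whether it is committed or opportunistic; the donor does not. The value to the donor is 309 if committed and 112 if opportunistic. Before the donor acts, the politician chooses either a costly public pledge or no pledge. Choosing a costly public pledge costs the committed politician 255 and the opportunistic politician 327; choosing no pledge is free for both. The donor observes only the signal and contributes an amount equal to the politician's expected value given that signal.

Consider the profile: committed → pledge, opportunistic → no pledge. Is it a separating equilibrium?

Under separation the donor infers type exactly: pledge → committed (pays 309), no pledge → opportunistic (pays 112).
Committed: pledge gives 309 − 255 = 54; no pledge gives 112 − 0 = 112. Would deviate. ✗
Opportunistic: no pledge gives 112 − 0 = 112; pledge gives 309 − 327 = -18. No deviation. ✓

No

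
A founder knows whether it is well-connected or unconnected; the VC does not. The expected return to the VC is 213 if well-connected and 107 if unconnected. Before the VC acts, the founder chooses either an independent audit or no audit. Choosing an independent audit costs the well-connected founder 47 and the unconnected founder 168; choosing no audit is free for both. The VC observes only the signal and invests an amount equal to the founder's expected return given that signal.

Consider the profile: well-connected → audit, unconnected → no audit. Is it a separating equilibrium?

Under separation the VC infers type exactly: audit → well-connected (pays 213), no audit → unconnected (pays 107).
Well-connected: audit gives 213 − 47 = 166; no audit gives 107 − 0 = 107. No deviation. ✓
Unconnected: no audit gives 107 − 0 = 107; audit gives 213 − 168 = 45. No deviation. ✓
Neither type gains from mimicking the other.

Yes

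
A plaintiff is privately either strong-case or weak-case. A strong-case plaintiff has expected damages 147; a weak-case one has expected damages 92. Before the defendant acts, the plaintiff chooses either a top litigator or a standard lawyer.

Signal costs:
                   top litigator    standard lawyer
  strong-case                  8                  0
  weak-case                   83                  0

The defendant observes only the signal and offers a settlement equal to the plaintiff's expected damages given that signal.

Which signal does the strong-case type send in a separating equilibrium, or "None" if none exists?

top litigator

Try strong-case → top litigator, weak-case → standard lawyer:
  Under separation the defendant infers type exactly: top litigator → strong-case (pays 147), standard lawyer → weak-case (pays 92).
  Strong-case: top litigator gives 147 − 8 = 139; standard lawyer gives 92 − 0 = 92. No deviation. ✓
  Weak-case: standard lawyer gives 92 − 0 = 92; top litigator gives 147 − 83 = 64. No deviation. ✓
Both hold — the strong-case type sends top litigator.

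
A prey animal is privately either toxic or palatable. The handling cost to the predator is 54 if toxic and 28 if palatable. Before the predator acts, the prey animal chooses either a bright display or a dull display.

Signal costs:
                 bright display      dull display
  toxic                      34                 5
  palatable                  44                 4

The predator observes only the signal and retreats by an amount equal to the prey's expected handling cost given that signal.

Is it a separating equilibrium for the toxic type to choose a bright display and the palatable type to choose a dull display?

Under separation the predator infers type exactly: bright display → toxic (pays 54), dull display → palatable (pays 28).
Toxic: bright display gives 54 − 34 = 20; dull display gives 28 − 5 = 23. Would deviate. ✗
Palatable: dull display gives 28 − 4 = 24; bright display gives 54 − 44 = 10. No deviation. ✓

No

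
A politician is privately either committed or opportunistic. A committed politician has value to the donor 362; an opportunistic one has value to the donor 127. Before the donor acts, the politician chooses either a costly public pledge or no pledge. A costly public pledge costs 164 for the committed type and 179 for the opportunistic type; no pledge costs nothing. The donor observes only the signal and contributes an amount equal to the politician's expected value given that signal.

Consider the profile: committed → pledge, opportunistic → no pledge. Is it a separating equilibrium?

If types separate, pledge earns payment 362 and no pledge earns 127.
Committed: pledge gives 362 − 164 = 198; no pledge gives 127 − 0 = 127. No deviation. ✓
Opportunistic: no pledge gives 127 − 0 = 127; pledge gives 362 − 179 = 183. Would deviate. ✗

No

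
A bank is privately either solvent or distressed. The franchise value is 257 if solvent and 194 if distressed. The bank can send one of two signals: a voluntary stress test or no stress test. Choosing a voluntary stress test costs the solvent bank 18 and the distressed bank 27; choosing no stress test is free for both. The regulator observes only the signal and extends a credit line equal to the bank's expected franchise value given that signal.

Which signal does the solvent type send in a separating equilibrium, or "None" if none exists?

None

Try solvent → stress test, distressed → no stress test:
  If types separate, stress test earns payment 257 and no stress test earns 194.
  Solvent: stress test gives 257 − 18 = 239; no stress test gives 194 − 0 = 194. No deviation. ✓
  Distressed: no stress test gives 194 − 0 = 194; stress test gives 257 − 27 = 230. Would deviate. ✗
Try solvent → no stress test, distressed → stress test:
  If types separate, no stress test earns payment 257 and stress test earns 194.
  Solvent: no stress test gives 257 − 0 = 257; stress test gives 194 − 18 = 176. No deviation. ✓
  Distressed: stress test gives 194 − 27 = 167; no stress test gives 257 − 0 = 257. Would deviate. ✗
Neither assignment is incentive-compatible.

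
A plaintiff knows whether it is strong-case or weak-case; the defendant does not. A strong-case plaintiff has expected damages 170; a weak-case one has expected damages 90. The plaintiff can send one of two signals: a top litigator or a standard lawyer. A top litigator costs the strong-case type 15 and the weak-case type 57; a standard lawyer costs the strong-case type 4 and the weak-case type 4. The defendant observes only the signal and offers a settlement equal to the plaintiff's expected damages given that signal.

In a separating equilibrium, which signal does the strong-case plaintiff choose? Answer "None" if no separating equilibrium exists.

Try strong-case → top litigator, weak-case → standard lawyer:
  Under separation the defendant infers type exactly: top litigator → strong-case (pays 170), standard lawyer → weak-case (pays 90).
  Strong-case: top litigator gives 170 − 15 = 155; standard lawyer gives 90 − 4 = 86. No deviation. ✓
  Weak-case: standard lawyer gives 90 − 4 = 86; top litigator gives 170 − 57 = 113. Would deviate. ✗
Try strong-case → standard lawyer, weak-case → top litigator:
  Under separation the defendant infers type exactly: standard lawyer → strong-case (pays 170), top litigator → weak-case (pays 90).
  Strong-case: standard lawyer gives 170 − 4 = 166; top litigator gives 90 − 15 = 75. No deviation. ✓
  Weak-case: top litigator gives 90 − 57 = 33; standard lawyer gives 170 − 4 = 166. Would deviate. ✗
Neither assignment is incentive-compatible.

None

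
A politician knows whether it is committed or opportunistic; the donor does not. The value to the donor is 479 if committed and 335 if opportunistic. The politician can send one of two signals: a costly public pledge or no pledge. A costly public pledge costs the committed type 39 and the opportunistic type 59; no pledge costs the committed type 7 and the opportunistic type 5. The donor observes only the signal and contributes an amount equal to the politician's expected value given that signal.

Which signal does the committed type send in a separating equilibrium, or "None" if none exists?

None

Try committed → pledge, opportunistic → no pledge:
  Under separation the donor infers type exactly: pledge → committed (pays 479), no pledge → opportunistic (pays 335).
  Committed: pledge gives 479 − 39 = 440; no pledge gives 335 − 7 = 328. No deviation. ✓
  Opportunistic: no pledge gives 335 − 5 = 330; pledge gives 479 − 59 = 420. Would deviate. ✗
Try committed → no pledge, opportunistic → pledge:
  Under separation the donor infers type exactly: no pledge → committed (pays 479), pledge → opportunistic (pays 335).
  Committed: no pledge gives 479 − 7 = 472; pledge gives 335 − 39 = 296. No deviation. ✓
  Opportunistic: pledge gives 335 − 59 = 276; no pledge gives 479 − 5 = 474. Would deviate. ✗
Neither assignment is incentive-compatible.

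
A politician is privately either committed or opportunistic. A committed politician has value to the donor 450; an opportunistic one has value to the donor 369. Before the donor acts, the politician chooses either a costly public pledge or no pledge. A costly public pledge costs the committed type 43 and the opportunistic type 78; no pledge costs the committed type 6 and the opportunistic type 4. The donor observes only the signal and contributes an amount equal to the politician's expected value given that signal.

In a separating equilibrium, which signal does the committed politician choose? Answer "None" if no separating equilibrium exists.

None

Try committed → pledge, opportunistic → no pledge:
  If types separate, pledge earns payment 450 and no pledge earns 369.
  Committed: pledge gives 450 − 43 = 407; no pledge gives 369 − 6 = 363. No deviation. ✓
  Opportunistic: no pledge gives 369 − 4 = 365; pledge gives 450 − 78 = 372. Would deviate. ✗
Try committed → no pledge, opportunistic → pledge:
  If types separate, no pledge earns payment 450 and pledge earns 369.
  Committed: no pledge gives 450 − 6 = 444; pledge gives 369 − 43 = 326. No deviation. ✓
  Opportunistic: pledge gives 369 − 78 = 291; no pledge gives 450 − 4 = 446. Would deviate. ✗
Neither assignment is incentive-compatible.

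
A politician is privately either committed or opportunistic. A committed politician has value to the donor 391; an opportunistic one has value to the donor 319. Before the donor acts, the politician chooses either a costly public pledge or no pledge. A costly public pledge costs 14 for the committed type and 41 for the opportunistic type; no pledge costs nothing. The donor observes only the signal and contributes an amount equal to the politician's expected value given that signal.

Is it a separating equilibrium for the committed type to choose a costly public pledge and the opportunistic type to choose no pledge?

Under separation the donor infers type exactly: pledge → committed (pays 391), no pledge → opportunistic (pays 319).
Committed: pledge gives 391 − 14 = 377; no pledge gives 319 − 0 = 319. No deviation. ✓
Opportunistic: no pledge gives 319 − 0 = 319; pledge gives 391 − 41 = 350. Would deviate. ✗

No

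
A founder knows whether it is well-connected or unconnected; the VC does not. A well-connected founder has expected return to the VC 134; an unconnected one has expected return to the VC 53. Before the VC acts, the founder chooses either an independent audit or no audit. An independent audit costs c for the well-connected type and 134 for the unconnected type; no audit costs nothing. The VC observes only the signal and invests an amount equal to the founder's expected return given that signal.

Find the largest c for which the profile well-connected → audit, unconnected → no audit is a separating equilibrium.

Under separation: audit → well-connected (pays 134); no audit → unconnected (pays 53).
Unconnected: 53 − 0 = 53 ≥ 134 − 134 = 0. Holds regardless of c. ✓
Well-connected: 134 − c ≥ 53 − 0, so c ≤ 134 − 53 = 81.

81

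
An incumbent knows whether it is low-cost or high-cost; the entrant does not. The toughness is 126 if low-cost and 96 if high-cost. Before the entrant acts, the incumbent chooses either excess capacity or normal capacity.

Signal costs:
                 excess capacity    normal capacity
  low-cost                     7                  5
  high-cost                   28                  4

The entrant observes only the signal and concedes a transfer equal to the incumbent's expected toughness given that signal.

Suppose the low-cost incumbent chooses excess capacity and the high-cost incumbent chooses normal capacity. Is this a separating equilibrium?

If types separate, excess capacity earns payment 126 and normal capacity earns 96.
Low-cost: excess capacity gives 126 − 7 = 119; normal capacity gives 96 − 5 = 91. No deviation. ✓
High-cost: normal capacity gives 96 − 4 = 92; excess capacity gives 126 − 28 = 98. Would deviate. ✗

No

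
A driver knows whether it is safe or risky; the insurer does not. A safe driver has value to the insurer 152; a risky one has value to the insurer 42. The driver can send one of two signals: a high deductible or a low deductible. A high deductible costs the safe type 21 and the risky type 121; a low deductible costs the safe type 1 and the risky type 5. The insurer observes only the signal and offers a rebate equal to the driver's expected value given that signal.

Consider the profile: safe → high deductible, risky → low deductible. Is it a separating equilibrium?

Yes

If types separate, high deductible earns payment 152 and low deductible earns 42.
Safe: high deductible gives 152 − 21 = 131; low deductible gives 42 − 1 = 41. No deviation. ✓
Risky: low deductible gives 42 − 5 = 37; high deductible gives 152 − 121 = 31. No deviation. ✓
Both incentive constraints hold.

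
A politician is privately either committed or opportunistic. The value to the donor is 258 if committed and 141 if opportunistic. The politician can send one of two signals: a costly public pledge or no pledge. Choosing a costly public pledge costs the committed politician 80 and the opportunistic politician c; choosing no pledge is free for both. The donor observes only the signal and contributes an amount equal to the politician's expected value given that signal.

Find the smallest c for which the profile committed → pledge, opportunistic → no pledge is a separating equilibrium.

Under separation: pledge → committed (pays 258); no pledge → opportunistic (pays 141).
Committed: 258 − 80 = 178 ≥ 141 − 0 = 141. Holds regardless of c. ✓
Opportunistic: 141 − 0 ≥ 258 − c, so c ≥ 258 − 141 = 117.

117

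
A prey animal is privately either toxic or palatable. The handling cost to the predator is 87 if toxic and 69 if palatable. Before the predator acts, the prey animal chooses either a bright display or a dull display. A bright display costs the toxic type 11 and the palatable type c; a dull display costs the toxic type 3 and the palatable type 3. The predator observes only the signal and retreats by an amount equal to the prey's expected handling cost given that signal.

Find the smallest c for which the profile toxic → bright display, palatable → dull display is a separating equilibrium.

Under separation: bright display → toxic (pays 87); dull display → palatable (pays 69).
Toxic: 87 − 11 = 76 ≥ 69 − 3 = 66. Holds regardless of c. ✓
Palatable: 69 − 3 ≥ 87 − c, so c ≥ 87 − 66 = 21.

21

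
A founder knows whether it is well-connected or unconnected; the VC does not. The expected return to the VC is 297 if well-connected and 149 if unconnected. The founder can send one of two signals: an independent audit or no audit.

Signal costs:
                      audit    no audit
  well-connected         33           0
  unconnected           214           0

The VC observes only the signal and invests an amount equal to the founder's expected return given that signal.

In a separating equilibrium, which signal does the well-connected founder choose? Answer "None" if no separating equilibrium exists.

Try well-connected → audit, unconnected → no audit:
  Under separation the VC infers type exactly: audit → well-connected (pays 297), no audit → unconnected (pays 149).
  Well-connected: audit gives 297 − 33 = 264; no audit gives 149 − 0 = 149. No deviation. ✓
  Unconnected: no audit gives 149 − 0 = 149; audit gives 297 − 214 = 83. No deviation. ✓
Both hold — the well-connected type sends audit.

audit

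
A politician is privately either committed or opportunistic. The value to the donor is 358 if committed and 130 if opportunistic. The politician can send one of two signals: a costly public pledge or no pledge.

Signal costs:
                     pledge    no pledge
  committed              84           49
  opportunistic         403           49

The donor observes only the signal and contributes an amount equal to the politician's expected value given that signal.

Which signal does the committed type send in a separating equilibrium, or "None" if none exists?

pledge

Try committed → pledge, opportunistic → no pledge:
  Under separation the donor infers type exactly: pledge → committed (pays 358), no pledge → opportunistic (pays 130).
  Committed: pledge gives 358 − 84 = 274; no pledge gives 130 − 49 = 81. No deviation. ✓
  Opportunistic: no pledge gives 130 − 49 = 81; pledge gives 358 − 403 = -45. No deviation. ✓
Both hold — the committed type sends pledge.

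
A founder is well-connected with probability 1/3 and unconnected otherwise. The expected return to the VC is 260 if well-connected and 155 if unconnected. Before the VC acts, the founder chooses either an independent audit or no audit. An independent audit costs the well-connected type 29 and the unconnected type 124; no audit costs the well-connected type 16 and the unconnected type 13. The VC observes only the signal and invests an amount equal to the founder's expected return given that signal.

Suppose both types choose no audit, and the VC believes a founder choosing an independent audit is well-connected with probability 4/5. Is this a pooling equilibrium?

No

On the equilibrium path (no audit) the VC holds the prior 1/3 and pays 1/3·260 + 2/3·155 = 190. Off-path (audit) belief 4/5 gives 4/5·260 + 1/5·155 = 239.
Well-connected: no audit gives 190 − 16 = 174; audit gives 239 − 29 = 210. Deviates. ✗
Unconnected: no audit gives 190 − 13 = 177; audit gives 239 − 124 = 115. Stays. ✓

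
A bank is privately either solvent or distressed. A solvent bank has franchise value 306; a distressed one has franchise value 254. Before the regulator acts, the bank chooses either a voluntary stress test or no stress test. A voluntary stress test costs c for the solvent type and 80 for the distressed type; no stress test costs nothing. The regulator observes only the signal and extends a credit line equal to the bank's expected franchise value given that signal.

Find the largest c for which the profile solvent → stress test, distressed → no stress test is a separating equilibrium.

52

Under separation: stress test → solvent (pays 306); no stress test → distressed (pays 254).
Distressed: 254 − 0 = 254 ≥ 306 − 80 = 226. Holds regardless of c. ✓
Solvent: 306 − c ≥ 254 − 0, so c ≤ 306 − 254 = 52.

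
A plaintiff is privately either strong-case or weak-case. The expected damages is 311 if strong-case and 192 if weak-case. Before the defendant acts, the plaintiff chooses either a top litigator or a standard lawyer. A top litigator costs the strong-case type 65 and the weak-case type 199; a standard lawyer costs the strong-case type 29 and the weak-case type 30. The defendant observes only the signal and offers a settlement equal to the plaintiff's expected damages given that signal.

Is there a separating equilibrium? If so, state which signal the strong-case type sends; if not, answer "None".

top litigator

Try strong-case → top litigator, weak-case → standard lawyer:
  If types separate, top litigator earns payment 311 and standard lawyer earns 192.
  Strong-case: top litigator gives 311 − 65 = 246; standard lawyer gives 192 − 29 = 163. No deviation. ✓
  Weak-case: standard lawyer gives 192 − 30 = 162; top litigator gives 311 − 199 = 112. No deviation. ✓
Both hold — the strong-case type sends top litigator.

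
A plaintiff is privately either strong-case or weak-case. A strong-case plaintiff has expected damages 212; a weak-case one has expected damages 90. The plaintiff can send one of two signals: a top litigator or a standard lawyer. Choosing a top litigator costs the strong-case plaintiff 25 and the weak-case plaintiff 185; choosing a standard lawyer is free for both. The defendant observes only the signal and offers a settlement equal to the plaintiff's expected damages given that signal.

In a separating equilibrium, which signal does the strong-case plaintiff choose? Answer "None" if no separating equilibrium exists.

Try strong-case → top litigator, weak-case → standard lawyer:
  If types separate, top litigator earns payment 212 and standard lawyer earns 90.
  Strong-case: top litigator gives 212 − 25 = 187; standard lawyer gives 90 − 0 = 90. No deviation. ✓
  Weak-case: standard lawyer gives 90 − 0 = 90; top litigator gives 212 − 185 = 27. No deviation. ✓
Both hold — the strong-case type sends top litigator.

top litigator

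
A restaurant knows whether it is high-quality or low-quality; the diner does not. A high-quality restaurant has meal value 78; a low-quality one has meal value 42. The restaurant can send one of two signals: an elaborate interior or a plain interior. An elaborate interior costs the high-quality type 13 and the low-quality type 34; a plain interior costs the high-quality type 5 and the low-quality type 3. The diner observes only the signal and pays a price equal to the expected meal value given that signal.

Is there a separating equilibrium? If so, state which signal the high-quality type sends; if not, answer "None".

Try high-quality → elaborate interior, low-quality → plain interior:
  If types separate, elaborate interior earns payment 78 and plain interior earns 42.
  High-quality: elaborate interior gives 78 − 13 = 65; plain interior gives 42 − 5 = 37. No deviation. ✓
  Low-quality: plain interior gives 42 − 3 = 39; elaborate interior gives 78 − 34 = 44. Would deviate. ✗
Try high-quality → plain interior, low-quality → elaborate interior:
  If types separate, plain interior earns payment 78 and elaborate interior earns 42.
  High-quality: plain interior gives 78 − 5 = 73; elaborate interior gives 42 − 13 = 29. No deviation. ✓
  Low-quality: elaborate interior gives 42 − 34 = 8; plain interior gives 78 − 3 = 75. Would deviate. ✗
Neither assignment is incentive-compatible.

None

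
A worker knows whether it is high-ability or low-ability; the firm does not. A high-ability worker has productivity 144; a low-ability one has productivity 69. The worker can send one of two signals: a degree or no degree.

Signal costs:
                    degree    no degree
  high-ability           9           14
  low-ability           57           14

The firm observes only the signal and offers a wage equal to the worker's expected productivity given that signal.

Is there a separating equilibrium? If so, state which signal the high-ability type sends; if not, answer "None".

Try high-ability → degree, low-ability → no degree:
  Under separation the firm infers type exactly: degree → high-ability (pays 144), no degree → low-ability (pays 69).
  High-ability: degree gives 144 − 9 = 135; no degree gives 69 − 14 = 55. No deviation. ✓
  Low-ability: no degree gives 69 − 14 = 55; degree gives 144 − 57 = 87. Would deviate. ✗
Try high-ability → no degree, low-ability → degree:
  Under separation the firm infers type exactly: no degree → high-ability (pays 144), degree → low-ability (pays 69).
  High-ability: no degree gives 144 − 14 = 130; degree gives 69 − 9 = 60. No deviation. ✓
  Low-ability: degree gives 69 − 57 = 12; no degree gives 144 − 14 = 130. Would deviate. ✗
Neither assignment is incentive-compatible.

None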